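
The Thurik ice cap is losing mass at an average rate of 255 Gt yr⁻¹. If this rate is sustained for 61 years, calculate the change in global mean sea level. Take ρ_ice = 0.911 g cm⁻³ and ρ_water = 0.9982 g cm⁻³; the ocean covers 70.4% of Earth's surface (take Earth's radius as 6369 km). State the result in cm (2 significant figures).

≈ 4.3 cm

Total mass lost = 255 Gt/yr × 61 yr = 1.556×10^4 Gt = 1.556×10^16 kg.
ρ_w = 0.9982 g cm⁻³ = 998.2 kg m⁻³, so water volume = 1.556×10^16 / 998.2 = 1.558×10^13 m³.
Δh = 1.558×10^13 / 3.59×10^14 = 0.0434 m = 4.3 cm.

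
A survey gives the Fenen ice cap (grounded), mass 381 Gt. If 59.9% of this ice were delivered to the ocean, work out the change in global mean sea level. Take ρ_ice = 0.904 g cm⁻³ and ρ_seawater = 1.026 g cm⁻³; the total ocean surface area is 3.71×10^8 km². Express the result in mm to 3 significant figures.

Fenen: 0.599 × 381 Gt = 2.282×10^14 kg; dividing by ρ_w = 1.026 g cm⁻³ = 1026 kg m⁻³ gives 2.224×10^11 m³ of water.
Spread over 3.71×10^14 m² of ocean, Δh = 2.224×10^11 / 3.71×10^14 = 6.00×10^-4 m = 0.600 mm.

≈ 0.600 mm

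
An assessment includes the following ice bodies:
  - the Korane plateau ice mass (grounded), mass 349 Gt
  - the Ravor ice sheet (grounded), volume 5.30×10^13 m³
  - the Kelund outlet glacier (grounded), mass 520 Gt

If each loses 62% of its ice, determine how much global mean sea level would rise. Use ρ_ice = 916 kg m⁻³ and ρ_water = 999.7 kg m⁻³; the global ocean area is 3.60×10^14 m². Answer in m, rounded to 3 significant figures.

Korane: 0.62 × 349 Gt = 2.164×10^14 kg; dividing by ρ_w = 999.7 kg m⁻³ gives 2.164×10^11 m³ of water.
Ravor: 0.62 × 5.30×10^13 m³ × (916/999.7) = 3.011×10^13 m³ of water.
Kelund: 0.62 × 520 Gt = 3.224×10^14 kg; dividing by ρ_w = 999.7 kg m⁻³ gives 3.225×10^11 m³ of water.
Total added water ≈ 3.065×10^13 m³ over 3.60×10^14 m² → Δh = 0.0851 m.

≈ 0.0851 m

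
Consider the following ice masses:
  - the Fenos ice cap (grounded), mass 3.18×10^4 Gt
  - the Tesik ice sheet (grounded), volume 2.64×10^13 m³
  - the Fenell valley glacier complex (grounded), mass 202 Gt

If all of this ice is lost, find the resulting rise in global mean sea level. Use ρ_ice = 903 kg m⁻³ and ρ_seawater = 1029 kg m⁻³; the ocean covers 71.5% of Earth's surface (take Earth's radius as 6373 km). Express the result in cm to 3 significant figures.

≈ 14.9 cm

Fenos: 3.18×10^4 Gt = 3.180×10^16 kg; dividing by ρ_w = 1029 kg m⁻³ gives 3.090×10^13 m³ of water.
Tesik: 2.64×10^13 m³ × (903/1029) = 2.317×10^13 m³ of water.
Fenell: 202 Gt = 2.020×10^14 kg; dividing by ρ_w = 1029 kg m⁻³ gives 1.963×10^11 m³ of water.
Total added water ≈ 5.427×10^13 m³ over 3.65×10^14 m² → Δh = 0.149 m = 14.9 cm.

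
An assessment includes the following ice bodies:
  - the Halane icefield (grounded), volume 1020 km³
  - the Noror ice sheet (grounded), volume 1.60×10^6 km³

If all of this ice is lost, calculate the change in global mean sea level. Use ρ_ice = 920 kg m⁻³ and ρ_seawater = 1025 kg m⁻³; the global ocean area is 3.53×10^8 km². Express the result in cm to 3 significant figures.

≈ 407 cm

Halane: 1020 km³ × (920/1025) = 915.5 km³ of water.
Noror: 1.60×10^6 km³ × (920/1025) = 1.436×10^6 km³ of water.
Total added water ≈ 1.437×10^15 m³ over 3.53×10^14 m² → Δh = 4.07 m = 407 cm.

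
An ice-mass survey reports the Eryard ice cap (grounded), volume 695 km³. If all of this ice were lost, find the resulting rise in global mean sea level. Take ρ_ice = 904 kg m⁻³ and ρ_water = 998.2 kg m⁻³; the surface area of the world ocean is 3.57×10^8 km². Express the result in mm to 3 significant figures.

≈ 1.76 mm

Eryard: 695 km³ × (904/998.2) = 629.4 km³ of water.
Spread over 3.57×10^14 m² of ocean, Δh = 6.294×10^11 / 3.57×10^14 = 1.76×10^-3 m = 1.76 mm.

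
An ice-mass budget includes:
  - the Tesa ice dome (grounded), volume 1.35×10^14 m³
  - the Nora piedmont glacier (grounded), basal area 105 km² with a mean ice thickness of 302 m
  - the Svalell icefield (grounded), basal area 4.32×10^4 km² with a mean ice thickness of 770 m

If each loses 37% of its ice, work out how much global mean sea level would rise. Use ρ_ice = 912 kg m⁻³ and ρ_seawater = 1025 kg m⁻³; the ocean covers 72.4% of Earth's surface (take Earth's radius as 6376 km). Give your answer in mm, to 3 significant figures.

≈ 150 mm

Tesa: 0.37 × 1.35×10^14 m³ × (912/1025) = 4.444×10^13 m³ of water.
Nora: ice volume = 105 km² × 302 m = 31.71 km³; 0.37 × 31.71 × (912/1025) = 10.44 km³ of water.
Svalell: ice volume = 4.32×10^4 km² × 770 m = 3.326×10^4 km³; 0.37 × 3.326×10^4 × (912/1025) = 1.095×10^4 km³ of water.
Total added water ≈ 5.540×10^13 m³ over 3.70×10^14 m² → Δh = 0.150 m = 150 mm.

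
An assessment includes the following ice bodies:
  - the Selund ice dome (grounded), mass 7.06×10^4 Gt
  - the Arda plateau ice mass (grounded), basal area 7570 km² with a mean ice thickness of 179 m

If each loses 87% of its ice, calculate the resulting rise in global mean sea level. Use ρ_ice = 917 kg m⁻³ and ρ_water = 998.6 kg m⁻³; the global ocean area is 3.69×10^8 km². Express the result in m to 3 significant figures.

Selund: 0.87 × 7.06×10^4 Gt = 6.142×10^16 kg; dividing by ρ_w = 998.6 kg m⁻³ gives 6.151×10^13 m³ of water.
Arda: ice volume = 7570 km² × 179 m = 1355 km³; 0.87 × 1355 × (917/998.6) = 1083 km³ of water.
Total added water ≈ 6.259×10^13 m³ over 3.69×10^14 m² → Δh = 0.170 m.

≈ 0.170 m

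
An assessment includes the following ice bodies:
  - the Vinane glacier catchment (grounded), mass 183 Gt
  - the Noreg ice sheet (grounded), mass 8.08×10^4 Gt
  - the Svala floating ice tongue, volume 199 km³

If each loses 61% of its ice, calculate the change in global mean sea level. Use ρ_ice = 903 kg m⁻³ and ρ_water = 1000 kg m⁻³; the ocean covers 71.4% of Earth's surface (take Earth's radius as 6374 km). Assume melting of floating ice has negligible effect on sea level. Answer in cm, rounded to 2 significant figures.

≈ 14 cm

Vinane: 0.61 × 183 Gt = 1.116×10^14 kg; dividing by ρ_w = 1000 kg m⁻³ gives 1.116×10^11 m³ of water.
Noreg: 0.61 × 8.08×10^4 Gt = 4.929×10^16 kg; dividing by ρ_w = 1000 kg m⁻³ gives 4.929×10^13 m³ of water.
The Svala floating ice tongue is floating and already displaces its own weight of water, so its melt adds essentially nothing to sea level.
Total added water ≈ 4.940×10^13 m³ over 3.65×10^14 m² → Δh = 0.136 m = 14 cm.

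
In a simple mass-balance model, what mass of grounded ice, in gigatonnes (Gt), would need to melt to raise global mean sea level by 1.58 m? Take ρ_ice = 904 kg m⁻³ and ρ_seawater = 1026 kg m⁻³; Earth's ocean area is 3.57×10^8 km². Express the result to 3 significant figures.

≈ 5.79×10^5 Gt

Required water volume = Δh × A = 1.58 m × 3.57×10^14 m² = 5.641×10^14 m³.
ρ_w = 1026 kg m⁻³, so the mass of water = 5.641×10^14 m³ × 1026 kg m⁻³ = 5.787×10^17 kg = 5.79×10^5 Gt (and the same mass of ice, by conservation).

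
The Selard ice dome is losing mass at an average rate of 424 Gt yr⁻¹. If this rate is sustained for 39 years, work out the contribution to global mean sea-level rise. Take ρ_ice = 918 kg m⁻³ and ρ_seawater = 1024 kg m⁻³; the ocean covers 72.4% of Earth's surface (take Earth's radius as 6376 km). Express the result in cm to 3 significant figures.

≈ 4.37 cm

Total mass lost = 424 Gt/yr × 39 yr = 1.654×10^4 Gt = 1.654×10^16 kg.
ρ_w = 1024 kg m⁻³, so water volume = 1.654×10^16 / 1024 = 1.615×10^13 m³.
Δh = 1.615×10^13 / 3.70×10^14 = 0.0437 m = 4.37 cm.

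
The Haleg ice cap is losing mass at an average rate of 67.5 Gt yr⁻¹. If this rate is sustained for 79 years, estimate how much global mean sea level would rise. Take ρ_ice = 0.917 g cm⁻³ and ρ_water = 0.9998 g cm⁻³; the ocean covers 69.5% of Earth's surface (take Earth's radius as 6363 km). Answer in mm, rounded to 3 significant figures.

Total mass lost = 67.5 Gt/yr × 79 yr = 5332 Gt = 5.332×10^15 kg.
ρ_w = 0.9998 g cm⁻³ = 999.8 kg m⁻³, so water volume = 5.332×10^15 / 999.8 = 5.334×10^12 m³.
Δh = 5.334×10^12 / 3.54×10^14 = 0.0151 m = 15.1 mm.

≈ 15.1 mm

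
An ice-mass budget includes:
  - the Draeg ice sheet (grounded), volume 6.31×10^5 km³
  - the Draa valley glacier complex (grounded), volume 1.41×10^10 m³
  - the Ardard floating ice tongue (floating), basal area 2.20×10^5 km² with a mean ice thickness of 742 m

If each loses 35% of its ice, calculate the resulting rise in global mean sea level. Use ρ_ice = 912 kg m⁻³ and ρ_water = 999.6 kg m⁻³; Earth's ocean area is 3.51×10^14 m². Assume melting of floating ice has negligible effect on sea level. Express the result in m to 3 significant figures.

≈ 0.574 m

Draeg: 0.35 × 6.31×10^5 km³ × (912/999.6) = 2.015×10^5 km³ of water.
Draa: 0.35 × 1.41×10^10 m³ × (912/999.6) = 4.503×10^9 m³ of water.
The Ardard floating ice tongue is floating and already displaces its own weight of water, so its melt adds essentially nothing to sea level.
Total added water ≈ 2.015×10^14 m³ over 3.51×10^14 m² → Δh = 0.574 m.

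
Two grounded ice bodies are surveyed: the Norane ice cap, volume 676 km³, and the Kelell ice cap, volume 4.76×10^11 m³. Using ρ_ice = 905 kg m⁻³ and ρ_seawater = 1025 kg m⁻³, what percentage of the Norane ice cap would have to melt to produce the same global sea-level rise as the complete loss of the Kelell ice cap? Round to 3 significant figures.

≈ 70.4 %

Equal sea-level rise means equal mass of meltwater, i.e. equal mass of ice lost.
Ice mass of Kelell: 4.308×10^14 kg; ice mass of Norane: 6.118×10^14 kg.
Fraction required = 4.308×10^14 / 6.118×10^14 = 0.704 → 70.4 %.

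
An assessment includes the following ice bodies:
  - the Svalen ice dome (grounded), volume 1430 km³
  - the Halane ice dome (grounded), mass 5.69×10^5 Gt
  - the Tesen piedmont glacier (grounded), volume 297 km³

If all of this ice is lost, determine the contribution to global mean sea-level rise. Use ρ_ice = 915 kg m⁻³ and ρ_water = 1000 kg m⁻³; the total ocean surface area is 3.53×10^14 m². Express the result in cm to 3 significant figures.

Svalen: 1430 km³ × (915/1000) = 1308 km³ of water.
Halane: 5.69×10^5 Gt = 5.690×10^17 kg; dividing by ρ_w = 1000 kg m⁻³ gives 5.690×10^14 m³ of water.
Tesen: 297 km³ × (915/1000) = 271.8 km³ of water.
Total added water ≈ 5.706×10^14 m³ over 3.53×10^14 m² → Δh = 1.62 m = 162 cm.

≈ 162 cm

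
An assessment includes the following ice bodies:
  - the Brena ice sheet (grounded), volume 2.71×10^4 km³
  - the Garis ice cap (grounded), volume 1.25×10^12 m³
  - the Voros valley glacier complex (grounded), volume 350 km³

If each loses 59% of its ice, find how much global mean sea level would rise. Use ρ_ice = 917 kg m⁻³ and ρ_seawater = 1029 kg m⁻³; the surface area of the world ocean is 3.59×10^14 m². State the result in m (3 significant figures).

≈ 0.0420 m

Brena: 0.59 × 2.71×10^4 km³ × (917/1029) = 1.425×10^4 km³ of water.
Garis: 0.59 × 1.25×10^12 m³ × (917/1029) = 6.572×10^11 m³ of water.
Voros: 0.59 × 350 km³ × (917/1029) = 184.0 km³ of water.
Total added water ≈ 1.509×10^13 m³ over 3.59×10^14 m² → Δh = 0.0420 m.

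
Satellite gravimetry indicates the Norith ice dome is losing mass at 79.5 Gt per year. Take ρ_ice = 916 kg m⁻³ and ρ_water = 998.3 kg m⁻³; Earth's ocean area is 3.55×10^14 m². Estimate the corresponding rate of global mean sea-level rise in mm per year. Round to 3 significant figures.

ρ_w = 998.3 kg m⁻³. Annual water volume added = 79.5 Gt / ρ_w = 7.950×10^13 kg / 998.3 kg m⁻³ = 7.964×10^10 m³.
Δh per year = 7.964×10^10 / 3.55×10^14 = 2.24×10^-4 m = 0.224 mm.

≈ 0.224 mm/yr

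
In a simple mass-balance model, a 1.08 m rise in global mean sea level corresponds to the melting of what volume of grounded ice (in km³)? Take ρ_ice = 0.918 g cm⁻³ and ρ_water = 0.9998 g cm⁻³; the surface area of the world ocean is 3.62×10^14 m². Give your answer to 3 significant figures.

≈ 4.26×10^5 km³

Required water volume = Δh × A = 1.08 m × 3.62×10^14 m² = 3.910×10^14 m³ = 3.910×10^5 km³.
Ice volume = water volume × ρ_w/ρ_ice = 3.910×10^5 × 999.8/918 = 4.26×10^5 km³.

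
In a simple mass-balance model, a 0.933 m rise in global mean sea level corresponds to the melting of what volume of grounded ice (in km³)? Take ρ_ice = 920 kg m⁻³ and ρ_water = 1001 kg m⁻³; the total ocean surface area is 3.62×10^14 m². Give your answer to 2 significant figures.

≈ 3.7×10^5 km³

Required water volume = Δh × A = 0.933 m × 3.62×10^14 m² = 3.377×10^14 m³ = 3.377×10^5 km³.
Ice volume = water volume × ρ_w/ρ_ice = 3.377×10^5 × 1001/920 = 3.7×10^5 km³.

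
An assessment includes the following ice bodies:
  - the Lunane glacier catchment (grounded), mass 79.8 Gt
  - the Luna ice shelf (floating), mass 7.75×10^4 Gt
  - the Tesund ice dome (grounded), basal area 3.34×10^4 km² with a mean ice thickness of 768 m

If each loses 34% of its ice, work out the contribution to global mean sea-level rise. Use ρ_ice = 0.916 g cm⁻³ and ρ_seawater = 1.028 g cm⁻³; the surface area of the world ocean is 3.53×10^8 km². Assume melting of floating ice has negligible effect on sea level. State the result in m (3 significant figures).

Lunane: 0.34 × 79.8 Gt = 2.713×10^13 kg; dividing by ρ_w = 1.028 g cm⁻³ = 1028 kg m⁻³ gives 2.639×10^10 m³ of water.
The Luna ice shelf is floating and already displaces its own weight of water, so its melt adds essentially nothing to sea level.
Tesund: ice volume = 3.34×10^4 km² × 768 m = 2.565×10^4 km³; 0.34 × 2.565×10^4 × (916/1028) = 7771 km³ of water.
Total added water ≈ 7.798×10^12 m³ over 3.53×10^14 m² → Δh = 0.0221 m.

≈ 0.0221 m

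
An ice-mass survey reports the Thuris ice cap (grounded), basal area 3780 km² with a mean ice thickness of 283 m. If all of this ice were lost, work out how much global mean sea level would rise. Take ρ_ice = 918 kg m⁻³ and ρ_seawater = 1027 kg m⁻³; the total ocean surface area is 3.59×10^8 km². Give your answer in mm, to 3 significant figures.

≈ 2.66 mm

Thuris: ice volume = 3780 km² × 283 m = 1070 km³; 1070 × (918/1027) = 956.2 km³ of water.
Spread over 3.59×10^14 m² of ocean, Δh = 9.562×10^11 / 3.59×10^14 = 2.66×10^-3 m = 2.66 mm.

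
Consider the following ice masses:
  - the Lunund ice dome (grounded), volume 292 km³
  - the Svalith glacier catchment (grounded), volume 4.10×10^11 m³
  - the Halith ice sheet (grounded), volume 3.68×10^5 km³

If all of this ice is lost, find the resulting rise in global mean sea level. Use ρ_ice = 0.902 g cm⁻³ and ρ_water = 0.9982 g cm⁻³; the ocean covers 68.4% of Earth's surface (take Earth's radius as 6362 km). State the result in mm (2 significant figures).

≈ 960 mm

Lunund: 292 km³ × (902/998.2) = 263.9 km³ of water.
Svalith: 4.10×10^11 m³ × (902/998.2) = 3.705×10^11 m³ of water.
Halith: 3.68×10^5 km³ × (902/998.2) = 3.325×10^5 km³ of water.
Total added water ≈ 3.332×10^14 m³ over 3.48×10^14 m² → Δh = 0.958 m = 960 mm.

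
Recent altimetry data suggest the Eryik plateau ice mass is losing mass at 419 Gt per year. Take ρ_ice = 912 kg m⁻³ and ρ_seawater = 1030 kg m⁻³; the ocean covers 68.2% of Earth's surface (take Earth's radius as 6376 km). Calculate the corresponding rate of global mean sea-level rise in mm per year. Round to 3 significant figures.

≈ 1.17 mm/yr

ρ_w = 1030 kg m⁻³. Annual water volume added = 419 Gt / ρ_w = 4.190×10^14 kg / 1030 kg m⁻³ = 4.068×10^11 m³.
Δh per year = 4.068×10^11 / 3.48×10^14 = 1.17×10^-3 m = 1.17 mm.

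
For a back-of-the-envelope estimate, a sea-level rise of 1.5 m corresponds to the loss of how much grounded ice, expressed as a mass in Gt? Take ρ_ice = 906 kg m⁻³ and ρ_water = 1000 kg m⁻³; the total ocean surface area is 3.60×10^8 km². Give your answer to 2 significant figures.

Required water volume = Δh × A = 1.5 m × 3.60×10^14 m² = 5.400×10^14 m³.
ρ_w = 1000 kg m⁻³, so the mass of water = 5.400×10^14 m³ × 1000 kg m⁻³ = 5.400×10^17 kg = 5.4×10^5 Gt (and the same mass of ice, by conservation).

≈ 5.4×10^5 Gt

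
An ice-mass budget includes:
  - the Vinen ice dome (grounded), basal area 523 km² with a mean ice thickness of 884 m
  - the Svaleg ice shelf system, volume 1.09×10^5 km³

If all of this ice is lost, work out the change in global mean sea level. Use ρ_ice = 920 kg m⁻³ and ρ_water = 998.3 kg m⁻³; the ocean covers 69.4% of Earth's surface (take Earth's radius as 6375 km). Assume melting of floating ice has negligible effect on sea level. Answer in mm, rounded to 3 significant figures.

≈ 1.20 mm

Vinen: ice volume = 523 km² × 884 m = 462.3 km³; 462.3 × (920/998.3) = 426.1 km³ of water.
The Svaleg ice shelf system is floating and already displaces its own weight of water, so its melt adds essentially nothing to sea level.
Total added water ≈ 4.261×10^11 m³ over 3.54×10^14 m² → Δh = 1.20×10^-3 m = 1.20 mm.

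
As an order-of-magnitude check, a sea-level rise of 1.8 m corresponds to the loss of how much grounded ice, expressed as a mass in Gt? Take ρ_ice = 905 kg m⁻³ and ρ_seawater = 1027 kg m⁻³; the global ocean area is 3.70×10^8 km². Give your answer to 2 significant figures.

Required water volume = Δh × A = 1.8 m × 3.70×10^14 m² = 6.660×10^14 m³.
ρ_w = 1027 kg m⁻³, so the mass of water = 6.660×10^14 m³ × 1027 kg m⁻³ = 6.840×10^17 kg = 6.8×10^5 Gt (and the same mass of ice, by conservation).

≈ 6.8×10^5 Gt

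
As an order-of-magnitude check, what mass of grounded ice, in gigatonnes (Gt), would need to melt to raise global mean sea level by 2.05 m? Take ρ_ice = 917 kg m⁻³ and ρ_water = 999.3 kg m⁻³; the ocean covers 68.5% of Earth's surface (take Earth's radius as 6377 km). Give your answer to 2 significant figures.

Required water volume = Δh × A = 2.05 m × 3.50×10^14 m² = 7.176×10^14 m³.
ρ_w = 999.3 kg m⁻³, so the mass of water = 7.176×10^14 m³ × 999.3 kg m⁻³ = 7.171×10^17 kg = 7.2×10^5 Gt (and the same mass of ice, by conservation).

≈ 7.2×10^5 Gt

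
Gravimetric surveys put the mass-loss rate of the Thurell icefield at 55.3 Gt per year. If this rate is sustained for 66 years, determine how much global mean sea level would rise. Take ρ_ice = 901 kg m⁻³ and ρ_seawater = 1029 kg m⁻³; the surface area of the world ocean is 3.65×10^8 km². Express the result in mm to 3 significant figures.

Total mass lost = 55.3 Gt/yr × 66 yr = 3650 Gt = 3.650×10^15 kg.
ρ_w = 1029 kg m⁻³, so water volume = 3.650×10^15 / 1029 = 3.547×10^12 m³.
Δh = 3.547×10^12 / 3.65×10^14 = 9.72×10^-3 m = 9.72 mm.

≈ 9.72 mm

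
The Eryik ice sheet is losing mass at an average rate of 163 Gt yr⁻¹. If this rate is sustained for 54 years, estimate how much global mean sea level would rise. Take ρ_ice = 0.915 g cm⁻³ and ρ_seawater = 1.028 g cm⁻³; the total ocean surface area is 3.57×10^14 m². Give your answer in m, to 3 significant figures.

Total mass lost = 163 Gt/yr × 54 yr = 8802 Gt = 8.802×10^15 kg.
ρ_w = 1.028 g cm⁻³ = 1028 kg m⁻³, so water volume = 8.802×10^15 / 1028 = 8.562×10^12 m³.
Δh = 8.562×10^12 / 3.57×10^14 = 0.0240 m.

≈ 0.0240 m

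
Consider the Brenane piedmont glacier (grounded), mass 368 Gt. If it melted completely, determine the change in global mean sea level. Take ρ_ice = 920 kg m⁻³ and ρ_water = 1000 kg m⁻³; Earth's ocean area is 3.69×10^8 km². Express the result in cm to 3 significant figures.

≈ 0.0997 cm

Brenane: 368 Gt = 3.680×10^14 kg; dividing by ρ_w = 1000 kg m⁻³ gives 3.680×10^11 m³ of water.
Spread over 3.69×10^14 m² of ocean, Δh = 3.680×10^11 / 3.69×10^14 = 9.97×10^-4 m = 0.0997 cm.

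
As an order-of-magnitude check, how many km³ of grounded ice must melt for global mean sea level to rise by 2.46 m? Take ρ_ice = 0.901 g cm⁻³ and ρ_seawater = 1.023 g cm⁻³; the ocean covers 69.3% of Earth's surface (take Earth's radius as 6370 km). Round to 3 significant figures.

≈ 9.87×10^5 km³

Required water volume = Δh × A = 2.46 m × 3.53×10^14 m² = 8.693×10^14 m³ = 8.693×10^5 km³.
Ice volume = water volume × ρ_w/ρ_ice = 8.693×10^5 × 1023/901 = 9.87×10^5 km³.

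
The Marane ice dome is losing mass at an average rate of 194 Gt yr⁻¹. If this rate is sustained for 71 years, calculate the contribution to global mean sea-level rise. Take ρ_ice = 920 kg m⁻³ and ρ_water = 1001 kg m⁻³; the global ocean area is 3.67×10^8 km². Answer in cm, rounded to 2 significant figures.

≈ 3.7 cm

Total mass lost = 194 Gt/yr × 71 yr = 1.377×10^4 Gt = 1.377×10^16 kg.
ρ_w = 1001 kg m⁻³, so water volume = 1.377×10^16 / 1001 = 1.376×10^13 m³.
Δh = 1.376×10^13 / 3.67×10^14 = 0.0375 m = 3.7 cm.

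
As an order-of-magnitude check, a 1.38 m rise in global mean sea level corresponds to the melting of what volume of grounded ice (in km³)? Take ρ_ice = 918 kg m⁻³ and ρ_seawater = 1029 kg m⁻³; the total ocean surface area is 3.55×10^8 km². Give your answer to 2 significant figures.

≈ 5.5×10^5 km³

Required water volume = Δh × A = 1.38 m × 3.55×10^14 m² = 4.899×10^14 m³ = 4.899×10^5 km³.
Ice volume = water volume × ρ_w/ρ_ice = 4.899×10^5 × 1029/918 = 5.5×10^5 km³.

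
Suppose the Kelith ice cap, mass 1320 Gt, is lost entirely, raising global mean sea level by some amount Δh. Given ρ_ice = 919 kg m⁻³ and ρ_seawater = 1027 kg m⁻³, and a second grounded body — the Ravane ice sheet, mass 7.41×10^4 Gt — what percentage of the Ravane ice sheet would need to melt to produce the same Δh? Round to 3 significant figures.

Equal sea-level rise means equal mass of meltwater, i.e. equal mass of ice lost.
Ice mass of Kelith: 1.320×10^15 kg; ice mass of Ravane: 7.410×10^16 kg.
Fraction required = 1.320×10^15 / 7.410×10^16 = 0.0178 → 1.78 %.

≈ 1.78 %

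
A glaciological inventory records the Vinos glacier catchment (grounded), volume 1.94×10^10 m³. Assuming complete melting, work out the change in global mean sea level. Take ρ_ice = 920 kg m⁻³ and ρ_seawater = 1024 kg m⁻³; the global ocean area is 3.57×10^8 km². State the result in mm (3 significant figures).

≈ 0.0488 mm

Vinos: 1.94×10^10 m³ × (920/1024) = 1.743×10^10 m³ of water.
Spread over 3.57×10^14 m² of ocean, Δh = 1.743×10^10 / 3.57×10^14 = 4.88×10^-5 m = 0.0488 mm.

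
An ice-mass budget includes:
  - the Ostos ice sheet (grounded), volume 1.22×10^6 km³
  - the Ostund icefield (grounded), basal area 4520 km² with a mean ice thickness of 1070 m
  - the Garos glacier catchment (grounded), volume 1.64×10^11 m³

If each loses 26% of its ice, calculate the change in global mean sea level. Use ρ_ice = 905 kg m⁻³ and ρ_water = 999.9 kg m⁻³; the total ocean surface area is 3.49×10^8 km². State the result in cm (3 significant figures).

Ostos: 0.26 × 1.22×10^6 km³ × (905/999.9) = 2.871×10^5 km³ of water.
Ostund: ice volume = 4520 km² × 1070 m = 4836 km³; 0.26 × 4836 × (905/999.9) = 1138 km³ of water.
Garos: 0.26 × 1.64×10^11 m³ × (905/999.9) = 3.859×10^10 m³ of water.
Total added water ≈ 2.883×10^14 m³ over 3.49×10^14 m² → Δh = 0.826 m = 82.6 cm.

≈ 82.6 cm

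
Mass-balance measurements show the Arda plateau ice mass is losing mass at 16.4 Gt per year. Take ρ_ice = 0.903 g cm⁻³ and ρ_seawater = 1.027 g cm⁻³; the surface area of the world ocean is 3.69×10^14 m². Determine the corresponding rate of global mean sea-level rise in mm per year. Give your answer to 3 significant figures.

≈ 0.0433 mm/yr

ρ_w = 1.027 g cm⁻³ = 1027 kg m⁻³. Annual water volume added = 16.4 Gt / ρ_w = 1.640×10^13 kg / 1027 kg m⁻³ = 1.597×10^10 m³.
Δh per year = 1.597×10^10 / 3.69×10^14 = 4.33×10^-5 m = 0.0433 mm.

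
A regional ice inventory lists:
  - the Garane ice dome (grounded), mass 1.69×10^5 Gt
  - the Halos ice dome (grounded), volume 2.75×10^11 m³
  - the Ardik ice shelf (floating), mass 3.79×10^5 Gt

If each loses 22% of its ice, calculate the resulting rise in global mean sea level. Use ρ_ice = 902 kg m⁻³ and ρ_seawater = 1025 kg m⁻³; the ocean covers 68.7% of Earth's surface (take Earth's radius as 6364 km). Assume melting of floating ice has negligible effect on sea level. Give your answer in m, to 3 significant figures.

≈ 0.104 m

Garane: 0.22 × 1.69×10^5 Gt = 3.718×10^16 kg; dividing by ρ_w = 1025 kg m⁻³ gives 3.627×10^13 m³ of water.
Halos: 0.22 × 2.75×10^11 m³ × (902/1025) = 5.324×10^10 m³ of water.
The Ardik ice shelf is floating and already displaces its own weight of water, so its melt adds essentially nothing to sea level.
Total added water ≈ 3.633×10^13 m³ over 3.50×10^14 m² → Δh = 0.104 m.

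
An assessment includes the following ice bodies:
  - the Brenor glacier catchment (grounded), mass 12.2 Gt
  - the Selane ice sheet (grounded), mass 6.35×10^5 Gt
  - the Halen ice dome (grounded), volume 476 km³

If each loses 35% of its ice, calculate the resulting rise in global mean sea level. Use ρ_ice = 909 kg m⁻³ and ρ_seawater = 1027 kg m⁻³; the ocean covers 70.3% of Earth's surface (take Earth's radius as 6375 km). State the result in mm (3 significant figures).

≈ 603 mm

Brenor: 0.35 × 12.2 Gt = 4.270×10^12 kg; dividing by ρ_w = 1027 kg m⁻³ gives 4.158×10^9 m³ of water.
Selane: 0.35 × 6.35×10^5 Gt = 2.222×10^17 kg; dividing by ρ_w = 1027 kg m⁻³ gives 2.164×10^14 m³ of water.
Halen: 0.35 × 476 km³ × (909/1027) = 147.5 km³ of water.
Total added water ≈ 2.166×10^14 m³ over 3.59×10^14 m² → Δh = 0.603 m = 603 mm.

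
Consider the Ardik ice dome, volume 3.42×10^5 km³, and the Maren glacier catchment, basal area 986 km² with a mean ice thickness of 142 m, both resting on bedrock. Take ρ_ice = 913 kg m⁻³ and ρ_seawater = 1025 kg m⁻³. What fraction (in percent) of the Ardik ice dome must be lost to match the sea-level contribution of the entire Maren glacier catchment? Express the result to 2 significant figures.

Equal sea-level rise means equal mass of meltwater, i.e. equal mass of ice lost.
Ice mass of Maren: 1.278×10^14 kg; ice mass of Ardik: 3.122×10^17 kg.
Fraction required = 1.278×10^14 / 3.122×10^17 = 4.09×10^-4 → 0.041 %.

≈ 0.041 %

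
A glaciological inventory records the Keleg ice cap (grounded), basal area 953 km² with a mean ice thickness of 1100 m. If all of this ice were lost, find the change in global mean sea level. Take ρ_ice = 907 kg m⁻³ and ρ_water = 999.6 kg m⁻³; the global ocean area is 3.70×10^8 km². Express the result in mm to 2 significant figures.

≈ 2.6 mm

Keleg: ice volume = 953 km² × 1100 m = 1048 km³; 1048 × (907/999.6) = 951.2 km³ of water.
Spread over 3.70×10^14 m² of ocean, Δh = 9.512×10^11 / 3.70×10^14 = 2.57×10^-3 m = 2.6 mm.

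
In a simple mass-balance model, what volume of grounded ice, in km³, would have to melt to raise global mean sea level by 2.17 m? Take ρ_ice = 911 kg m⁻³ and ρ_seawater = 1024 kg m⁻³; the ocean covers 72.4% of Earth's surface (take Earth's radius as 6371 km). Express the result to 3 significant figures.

≈ 9.01×10^5 km³

Required water volume = Δh × A = 2.17 m × 3.69×10^14 m² = 8.014×10^14 m³ = 8.014×10^5 km³.
Ice volume = water volume × ρ_w/ρ_ice = 8.014×10^5 × 1024/911 = 9.01×10^5 km³.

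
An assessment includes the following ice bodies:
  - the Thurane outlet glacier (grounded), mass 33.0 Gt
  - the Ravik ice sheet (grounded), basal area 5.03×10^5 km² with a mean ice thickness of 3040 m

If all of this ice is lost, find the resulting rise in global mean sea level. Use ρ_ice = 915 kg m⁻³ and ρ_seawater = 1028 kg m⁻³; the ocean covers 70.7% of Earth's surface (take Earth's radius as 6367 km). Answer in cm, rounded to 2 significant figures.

Thurane: 33.0 Gt = 3.300×10^13 kg; dividing by ρ_w = 1028 kg m⁻³ gives 3.210×10^10 m³ of water.
Ravik: ice volume = 5.03×10^5 km² × 3040 m = 1.529×10^6 km³; 1.529×10^6 × (915/1028) = 1.361×10^6 km³ of water.
Total added water ≈ 1.361×10^15 m³ over 3.60×10^14 m² → Δh = 3.78 m = 380 cm.

≈ 380 cm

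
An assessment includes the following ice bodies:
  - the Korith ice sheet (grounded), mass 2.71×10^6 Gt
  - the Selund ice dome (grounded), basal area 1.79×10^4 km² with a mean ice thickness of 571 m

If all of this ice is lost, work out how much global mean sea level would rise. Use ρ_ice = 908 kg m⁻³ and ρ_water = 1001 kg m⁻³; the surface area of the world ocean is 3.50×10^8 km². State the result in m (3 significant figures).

Korith: 2.71×10^6 Gt = 2.710×10^18 kg; dividing by ρ_w = 1001 kg m⁻³ gives 2.707×10^15 m³ of water.
Selund: ice volume = 1.79×10^4 km² × 571 m = 1.022×10^4 km³; 1.022×10^4 × (908/1001) = 9271 km³ of water.
Total added water ≈ 2.717×10^15 m³ over 3.50×10^14 m² → Δh = 7.76 m.

≈ 7.76 m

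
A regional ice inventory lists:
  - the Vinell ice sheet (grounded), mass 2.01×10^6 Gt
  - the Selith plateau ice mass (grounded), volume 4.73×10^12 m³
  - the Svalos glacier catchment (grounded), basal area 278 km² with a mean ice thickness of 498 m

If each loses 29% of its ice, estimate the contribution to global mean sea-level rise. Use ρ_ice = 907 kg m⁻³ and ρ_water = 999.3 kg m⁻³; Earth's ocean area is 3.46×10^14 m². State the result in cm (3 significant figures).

Vinell: 0.29 × 2.01×10^6 Gt = 5.829×10^17 kg; dividing by ρ_w = 999.3 kg m⁻³ gives 5.833×10^14 m³ of water.
Selith: 0.29 × 4.73×10^12 m³ × (907/999.3) = 1.245×10^12 m³ of water.
Svalos: ice volume = 278 km² × 498 m = 138.4 km³; 0.29 × 138.4 × (907/999.3) = 36.44 km³ of water.
Total added water ≈ 5.846×10^14 m³ over 3.46×10^14 m² → Δh = 1.69 m = 169 cm.

≈ 169 cm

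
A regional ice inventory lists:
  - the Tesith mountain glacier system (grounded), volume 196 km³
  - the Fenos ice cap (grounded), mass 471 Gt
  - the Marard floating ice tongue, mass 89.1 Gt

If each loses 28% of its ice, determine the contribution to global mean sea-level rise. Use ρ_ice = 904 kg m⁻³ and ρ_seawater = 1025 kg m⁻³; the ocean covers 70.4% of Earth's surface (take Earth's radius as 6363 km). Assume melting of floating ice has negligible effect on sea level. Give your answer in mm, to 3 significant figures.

Tesith: 0.28 × 196 km³ × (904/1025) = 48.40 km³ of water.
Fenos: 0.28 × 471 Gt = 1.319×10^14 kg; dividing by ρ_w = 1025 kg m⁻³ gives 1.287×10^11 m³ of water.
The Marard floating ice tongue is floating and already displaces its own weight of water, so its melt adds essentially nothing to sea level.
Total added water ≈ 1.771×10^11 m³ over 3.58×10^14 m² → Δh = 4.94×10^-4 m = 0.494 mm.

≈ 0.494 mm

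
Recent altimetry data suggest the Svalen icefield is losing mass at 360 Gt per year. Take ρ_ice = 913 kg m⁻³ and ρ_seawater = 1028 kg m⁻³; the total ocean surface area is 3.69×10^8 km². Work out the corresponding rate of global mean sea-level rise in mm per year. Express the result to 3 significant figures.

ρ_w = 1028 kg m⁻³. Annual water volume added = 360 Gt / ρ_w = 3.600×10^14 kg / 1028 kg m⁻³ = 3.502×10^11 m³.
Δh per year = 3.502×10^11 / 3.69×10^14 = 9.49×10^-4 m = 0.949 mm.

≈ 0.949 mm/yr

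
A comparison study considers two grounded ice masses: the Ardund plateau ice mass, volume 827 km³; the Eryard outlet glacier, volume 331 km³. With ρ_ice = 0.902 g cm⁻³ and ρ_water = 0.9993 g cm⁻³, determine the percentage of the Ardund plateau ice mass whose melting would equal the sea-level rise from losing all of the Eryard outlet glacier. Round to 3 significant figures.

≈ 40.0 %

Equal sea-level rise means equal mass of meltwater, i.e. equal mass of ice lost.
Ice mass of Eryard: 2.986×10^14 kg; ice mass of Ardund: 7.460×10^14 kg.
Fraction required = 2.986×10^14 / 7.460×10^14 = 0.400 → 40.0 %.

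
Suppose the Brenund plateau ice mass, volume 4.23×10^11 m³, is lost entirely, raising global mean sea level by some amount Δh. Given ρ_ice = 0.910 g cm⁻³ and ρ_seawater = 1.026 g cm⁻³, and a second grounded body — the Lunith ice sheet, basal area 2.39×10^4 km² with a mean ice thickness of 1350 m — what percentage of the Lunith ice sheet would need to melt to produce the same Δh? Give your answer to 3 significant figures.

Equal sea-level rise means equal mass of meltwater, i.e. equal mass of ice lost.
Ice mass of Brenund: 3.849×10^14 kg; ice mass of Lunith: 2.936×10^16 kg.
Fraction required = 3.849×10^14 / 2.936×10^16 = 0.0131 → 1.31 %.

≈ 1.31 %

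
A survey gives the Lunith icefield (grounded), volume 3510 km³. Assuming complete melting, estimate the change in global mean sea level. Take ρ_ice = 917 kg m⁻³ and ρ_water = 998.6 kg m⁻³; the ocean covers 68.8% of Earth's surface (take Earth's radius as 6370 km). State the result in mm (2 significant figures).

≈ 9.2 mm

Lunith: 3510 km³ × (917/998.6) = 3223 km³ of water.
Spread over 3.51×10^14 m² of ocean, Δh = 3.223×10^12 / 3.51×10^14 = 9.19×10^-3 m = 9.2 mm.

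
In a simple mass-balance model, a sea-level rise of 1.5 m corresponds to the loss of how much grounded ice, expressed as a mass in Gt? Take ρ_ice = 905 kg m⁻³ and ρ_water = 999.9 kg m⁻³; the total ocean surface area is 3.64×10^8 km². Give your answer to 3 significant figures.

Required water volume = Δh × A = 1.5 m × 3.64×10^14 m² = 5.460×10^14 m³.
ρ_w = 999.9 kg m⁻³, so the mass of water = 5.460×10^14 m³ × 999.9 kg m⁻³ = 5.459×10^17 kg = 5.46×10^5 Gt (and the same mass of ice, by conservation).

≈ 5.46×10^5 Gt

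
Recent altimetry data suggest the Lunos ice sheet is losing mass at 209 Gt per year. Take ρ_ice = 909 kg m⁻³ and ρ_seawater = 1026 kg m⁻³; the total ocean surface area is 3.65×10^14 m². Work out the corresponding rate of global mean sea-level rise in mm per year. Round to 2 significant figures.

≈ 0.56 mm/yr

ρ_w = 1026 kg m⁻³. Annual water volume added = 209 Gt / ρ_w = 2.090×10^14 kg / 1026 kg m⁻³ = 2.037×10^11 m³.
Δh per year = 2.037×10^11 / 3.65×10^14 = 5.58×10^-4 m = 0.56 mm.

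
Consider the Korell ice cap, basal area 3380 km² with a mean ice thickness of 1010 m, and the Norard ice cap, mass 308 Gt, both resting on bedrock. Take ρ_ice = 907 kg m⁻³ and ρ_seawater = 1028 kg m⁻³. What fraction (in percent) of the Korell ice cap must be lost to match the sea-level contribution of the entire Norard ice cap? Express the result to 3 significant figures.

≈ 9.95 %

Equal sea-level rise means equal mass of meltwater, i.e. equal mass of ice lost.
Ice mass of Norard: 3.080×10^14 kg; ice mass of Korell: 3.096×10^15 kg.
Fraction required = 3.080×10^14 / 3.096×10^15 = 0.0995 → 9.95 %.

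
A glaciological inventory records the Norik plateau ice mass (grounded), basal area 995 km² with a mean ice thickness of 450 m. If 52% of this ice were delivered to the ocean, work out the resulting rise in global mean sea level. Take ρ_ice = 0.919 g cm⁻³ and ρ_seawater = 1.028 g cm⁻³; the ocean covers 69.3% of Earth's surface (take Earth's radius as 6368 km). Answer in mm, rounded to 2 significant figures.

≈ 0.59 mm

Norik: ice volume = 995 km² × 450 m = 447.8 km³; 0.52 × 447.8 × (919/1028) = 208.1 km³ of water.
Spread over 3.53×10^14 m² of ocean, Δh = 2.081×10^11 / 3.53×10^14 = 5.89×10^-4 m = 0.59 mm.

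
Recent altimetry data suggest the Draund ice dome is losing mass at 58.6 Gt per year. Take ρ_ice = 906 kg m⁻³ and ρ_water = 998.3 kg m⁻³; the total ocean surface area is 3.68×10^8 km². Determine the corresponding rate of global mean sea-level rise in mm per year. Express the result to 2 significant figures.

≈ 0.16 mm/yr

ρ_w = 998.3 kg m⁻³. Annual water volume added = 58.6 Gt / ρ_w = 5.860×10^13 kg / 998.3 kg m⁻³ = 5.870×10^10 m³.
Δh per year = 5.870×10^10 / 3.68×10^14 = 1.60×10^-4 m = 0.16 mm.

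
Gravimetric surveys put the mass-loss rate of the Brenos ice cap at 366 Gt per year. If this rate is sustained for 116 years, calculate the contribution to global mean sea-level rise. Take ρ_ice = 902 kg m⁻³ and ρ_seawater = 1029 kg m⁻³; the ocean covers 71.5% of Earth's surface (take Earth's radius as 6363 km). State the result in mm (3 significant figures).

Total mass lost = 366 Gt/yr × 116 yr = 4.246×10^4 Gt = 4.246×10^16 kg.
ρ_w = 1029 kg m⁻³, so water volume = 4.246×10^16 / 1029 = 4.126×10^13 m³.
Δh = 4.126×10^13 / 3.64×10^14 = 0.113 m = 113 mm.

≈ 113 mm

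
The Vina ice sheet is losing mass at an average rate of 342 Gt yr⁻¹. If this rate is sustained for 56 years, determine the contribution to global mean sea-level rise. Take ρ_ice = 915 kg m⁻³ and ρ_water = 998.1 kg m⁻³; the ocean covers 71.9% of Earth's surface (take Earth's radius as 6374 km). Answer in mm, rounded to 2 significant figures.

≈ 52 mm

Total mass lost = 342 Gt/yr × 56 yr = 1.915×10^4 Gt = 1.915×10^16 kg.
ρ_w = 998.1 kg m⁻³, so water volume = 1.915×10^16 / 998.1 = 1.919×10^13 m³.
Δh = 1.919×10^13 / 3.67×10^14 = 0.0523 m = 52 mm.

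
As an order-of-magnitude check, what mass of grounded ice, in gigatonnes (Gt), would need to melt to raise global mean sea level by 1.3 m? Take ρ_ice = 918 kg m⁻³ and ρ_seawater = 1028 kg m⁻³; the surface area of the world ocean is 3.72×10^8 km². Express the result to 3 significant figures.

≈ 4.97×10^5 Gt

Required water volume = Δh × A = 1.3 m × 3.72×10^14 m² = 4.836×10^14 m³.
ρ_w = 1028 kg m⁻³, so the mass of water = 4.836×10^14 m³ × 1028 kg m⁻³ = 4.971×10^17 kg = 4.97×10^5 Gt (and the same mass of ice, by conservation).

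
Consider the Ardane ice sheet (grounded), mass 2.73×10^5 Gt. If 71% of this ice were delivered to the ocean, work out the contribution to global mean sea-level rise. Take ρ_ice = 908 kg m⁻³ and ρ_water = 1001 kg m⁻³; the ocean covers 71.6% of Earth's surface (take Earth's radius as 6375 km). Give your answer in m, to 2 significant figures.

≈ 0.53 m

Ardane: 0.71 × 2.73×10^5 Gt = 1.938×10^17 kg; dividing by ρ_w = 1001 kg m⁻³ gives 1.936×10^14 m³ of water.
Spread over 3.66×10^14 m² of ocean, Δh = 1.936×10^14 / 3.66×10^14 = 0.530 m.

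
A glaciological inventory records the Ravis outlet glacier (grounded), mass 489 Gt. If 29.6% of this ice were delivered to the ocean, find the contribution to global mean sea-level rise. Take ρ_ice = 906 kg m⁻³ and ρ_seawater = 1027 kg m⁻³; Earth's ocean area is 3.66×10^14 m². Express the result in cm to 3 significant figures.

≈ 0.0385 cm

Ravis: 0.296 × 489 Gt = 1.447×10^14 kg; dividing by ρ_w = 1027 kg m⁻³ gives 1.409×10^11 m³ of water.
Spread over 3.66×10^14 m² of ocean, Δh = 1.409×10^11 / 3.66×10^14 = 3.85×10^-4 m = 0.0385 cm.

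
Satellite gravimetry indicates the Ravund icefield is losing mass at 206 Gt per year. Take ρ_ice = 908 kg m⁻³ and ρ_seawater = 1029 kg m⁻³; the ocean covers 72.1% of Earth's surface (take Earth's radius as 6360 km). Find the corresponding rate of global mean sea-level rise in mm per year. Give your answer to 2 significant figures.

ρ_w = 1029 kg m⁻³. Annual water volume added = 206 Gt / ρ_w = 2.060×10^14 kg / 1029 kg m⁻³ = 2.002×10^11 m³.
Δh per year = 2.002×10^11 / 3.66×10^14 = 5.46×10^-4 m = 0.55 mm.

≈ 0.55 mm/yr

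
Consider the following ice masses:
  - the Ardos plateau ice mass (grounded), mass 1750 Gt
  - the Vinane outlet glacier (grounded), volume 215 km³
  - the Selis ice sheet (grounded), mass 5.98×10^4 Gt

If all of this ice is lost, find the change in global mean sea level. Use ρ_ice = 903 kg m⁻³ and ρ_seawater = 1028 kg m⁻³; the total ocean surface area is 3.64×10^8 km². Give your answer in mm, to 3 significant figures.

Ardos: 1750 Gt = 1.750×10^15 kg; dividing by ρ_w = 1028 kg m⁻³ gives 1.702×10^12 m³ of water.
Vinane: 215 km³ × (903/1028) = 188.9 km³ of water.
Selis: 5.98×10^4 Gt = 5.980×10^16 kg; dividing by ρ_w = 1028 kg m⁻³ gives 5.817×10^13 m³ of water.
Total added water ≈ 6.006×10^13 m³ over 3.64×10^14 m² → Δh = 0.165 m = 165 mm.

≈ 165 mm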